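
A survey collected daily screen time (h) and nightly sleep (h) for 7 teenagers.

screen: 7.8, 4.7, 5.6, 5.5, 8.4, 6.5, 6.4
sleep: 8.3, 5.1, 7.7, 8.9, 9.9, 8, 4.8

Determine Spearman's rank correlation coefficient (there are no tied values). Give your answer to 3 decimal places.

Rank screen: 6, 1, 3, 2, 7, 5, 4
Rank sleep: 5, 2, 3, 6, 7, 4, 1
d = rank(screen) − rank(sleep): 1, -1, 0, -4, 0, 1, 3; Σd² = 28
ρ = 1 − 6Σd² / [n(n²−1)] = 1 − 6×28 / (7×48) = 1 − 168/336 ≈ 0.500

0.500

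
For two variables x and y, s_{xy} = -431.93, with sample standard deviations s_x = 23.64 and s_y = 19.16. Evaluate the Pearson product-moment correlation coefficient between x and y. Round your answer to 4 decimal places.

-0.9536

r = Cov(x,y) / (s_x · s_y) = -431.93 / (23.64 × 19.16)
  = -431.93 / 452.9424 ≈ -0.9536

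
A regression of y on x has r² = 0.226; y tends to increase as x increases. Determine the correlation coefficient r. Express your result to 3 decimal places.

|r| = √0.226 = 0.475
The association is positive, so r = 0.475.

0.475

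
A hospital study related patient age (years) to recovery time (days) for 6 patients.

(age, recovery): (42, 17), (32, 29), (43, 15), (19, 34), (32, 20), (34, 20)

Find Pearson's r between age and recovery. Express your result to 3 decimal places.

n = 6, Σx = 202, Σy = 135, Σx² = 7178, Σy² = 3311, Σxy = 4253
nΣxy − ΣxΣy = 25518 − 27270 = -1752
nΣx² − (Σx)² = 43068 − 40804 = 2264; nΣy² − (Σy)² = 19866 − 18225 = 1641
r = -1752 / √(2264 × 1641) = -1752 / 1927.4916 ≈ -0.909

-0.909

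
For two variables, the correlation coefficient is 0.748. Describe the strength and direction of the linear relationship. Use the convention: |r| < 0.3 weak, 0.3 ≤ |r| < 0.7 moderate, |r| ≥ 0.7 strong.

strong positive

r = 0.748 > 0 so the relationship is positive.
|r| = 0.748, which falls in the strong range.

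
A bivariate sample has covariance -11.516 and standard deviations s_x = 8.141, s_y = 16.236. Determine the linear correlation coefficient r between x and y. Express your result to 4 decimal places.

r = Cov(x,y) / (s_x · s_y) = -11.516 / (8.141 × 16.236)
  = -11.516 / 132.1773 ≈ -0.0871

-0.0871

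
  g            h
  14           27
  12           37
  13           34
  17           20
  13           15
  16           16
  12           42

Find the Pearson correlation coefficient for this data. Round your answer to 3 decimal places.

-0.700

n = 7, Σg = 97, Σh = 191, Σg² = 1367, Σh² = 5899, Σgh = 2559
nΣgh − ΣgΣh = 17913 − 18527 = -614
nΣg² − (Σg)² = 9569 − 9409 = 160; nΣh² − (Σh)² = 41293 − 36481 = 4812
r = -614 / √(160 × 4812) = -614 / 877.4509 ≈ -0.700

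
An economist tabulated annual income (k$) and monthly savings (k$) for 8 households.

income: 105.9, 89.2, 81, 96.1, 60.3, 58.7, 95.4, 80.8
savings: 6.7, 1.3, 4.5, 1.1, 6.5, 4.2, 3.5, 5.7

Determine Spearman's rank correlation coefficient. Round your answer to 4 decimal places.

Rank income: 8, 5, 4, 7, 2, 1, 6, 3
Rank savings: 8, 2, 5, 1, 7, 4, 3, 6
d = rank(income) − rank(savings): 0, 3, -1, 6, -5, -3, 3, -3; Σd² = 98
ρ = 1 − 6Σd² / [n(n²−1)] = 1 − 6×98 / (8×63) = 1 − 588/504 ≈ -0.1667

-0.1667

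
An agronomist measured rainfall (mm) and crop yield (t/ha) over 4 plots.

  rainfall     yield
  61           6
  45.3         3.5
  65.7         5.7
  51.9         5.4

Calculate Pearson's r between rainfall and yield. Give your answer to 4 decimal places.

0.8488

n = 4, Σx = 223.9, Σy = 20.6, Σx² = 12783.19, Σy² = 109.9, Σxy = 1179.3
nΣxy − ΣxΣy = 4717.2 − 4612.34 = 104.86
nΣx² − (Σx)² = 51132.76 − 50131.21 = 1001.55; nΣy² − (Σy)² = 439.6 − 424.36 = 15.24
r = 104.86 / √(1001.55 × 15.24) = 104.86 / 123.5460 ≈ 0.8488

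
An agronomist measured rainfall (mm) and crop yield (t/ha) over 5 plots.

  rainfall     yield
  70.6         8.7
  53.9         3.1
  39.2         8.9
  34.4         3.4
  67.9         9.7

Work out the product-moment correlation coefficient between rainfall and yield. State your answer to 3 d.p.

n = 5, Σx = 266, Σy = 33.8, Σx² = 15219.98, Σy² = 270.16, Σxy = 1905.78
nΣxy − ΣxΣy = 9528.9 − 8990.8 = 538.1
nΣx² − (Σx)² = 76099.9 − 70756 = 5343.9; nΣy² − (Σy)² = 1350.8 − 1142.44 = 208.36
r = 538.1 / √(5343.9 × 208.36) = 538.1 / 1055.2038 ≈ 0.510

0.510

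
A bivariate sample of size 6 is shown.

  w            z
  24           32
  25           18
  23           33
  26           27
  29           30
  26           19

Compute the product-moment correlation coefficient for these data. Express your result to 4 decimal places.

n = 6, Σw = 153, Σz = 159, Σw² = 3923, Σz² = 4427, Σwz = 4043
nΣwz − ΣwΣz = 24258 − 24327 = -69
nΣw² − (Σw)² = 23538 − 23409 = 129; nΣz² − (Σz)² = 26562 − 25281 = 1281
r = -69 / √(129 × 1281) = -69 / 406.5083 ≈ -0.1697

-0.1697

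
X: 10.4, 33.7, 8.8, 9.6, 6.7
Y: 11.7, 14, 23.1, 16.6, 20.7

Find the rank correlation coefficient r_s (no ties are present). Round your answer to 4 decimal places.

Rank X: 4, 5, 2, 3, 1
Rank Y: 1, 2, 5, 3, 4
d = rank(X) − rank(Y): 3, 3, -3, 0, -3; Σd² = 36
ρ = 1 − 6Σd² / [n(n²−1)] = 1 − 6×36 / (5×24) = 1 − 216/120 ≈ -0.8000

-0.8000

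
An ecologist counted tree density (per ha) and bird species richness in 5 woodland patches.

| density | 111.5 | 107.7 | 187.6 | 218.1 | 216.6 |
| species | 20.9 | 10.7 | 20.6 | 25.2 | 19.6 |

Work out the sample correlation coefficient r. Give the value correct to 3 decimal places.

n = 5, Σx = 841.5, Σy = 97, Σx² = 153708.47, Σy² = 1994.86, Σxy = 17088.78
nΣxy − ΣxΣy = 85443.9 − 81625.5 = 3818.4
nΣx² − (Σx)² = 768542.35 − 708122.25 = 60420.1; nΣy² − (Σy)² = 9974.3 − 9409 = 565.3
r = 3818.4 / √(60420.1 × 565.3) = 3818.4 / 5844.2692 ≈ 0.653

0.653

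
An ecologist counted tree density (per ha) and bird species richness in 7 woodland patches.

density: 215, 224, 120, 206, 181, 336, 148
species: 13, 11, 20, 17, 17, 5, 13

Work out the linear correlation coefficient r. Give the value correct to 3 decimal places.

-0.867

n = 7, Σx = 1430, Σy = 96, Σx² = 320798, Σy² = 1462, Σxy = 17842
nΣxy − ΣxΣy = 124894 − 137280 = -12386
nΣx² − (Σx)² = 2245586 − 2044900 = 200686; nΣy² − (Σy)² = 10234 − 9216 = 1018
r = -12386 / √(200686 × 1018) = -12386 / 14293.2973 ≈ -0.867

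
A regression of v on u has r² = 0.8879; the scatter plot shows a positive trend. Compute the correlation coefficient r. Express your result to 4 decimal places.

|r| = √0.8879 = 0.9423
The association is positive, so r = 0.9423.

0.9423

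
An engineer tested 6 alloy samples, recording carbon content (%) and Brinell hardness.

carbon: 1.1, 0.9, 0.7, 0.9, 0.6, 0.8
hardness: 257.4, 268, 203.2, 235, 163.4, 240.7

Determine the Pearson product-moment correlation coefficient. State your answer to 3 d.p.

0.855

n = 6, Σx = 5, Σy = 1367.7, Σx² = 4.32, Σy² = 319230.05, Σxy = 1168.68
nΣxy − ΣxΣy = 7012.08 − 6838.5 = 173.58
nΣx² − (Σx)² = 25.92 − 25 = 0.92; nΣy² − (Σy)² = 1915380.3 − 1870603.29 = 44777.01
r = 173.58 / √(0.92 × 44777.01) = 173.58 / 202.9651 ≈ 0.855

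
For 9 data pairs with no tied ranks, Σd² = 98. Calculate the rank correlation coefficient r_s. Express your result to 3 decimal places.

0.183

ρ = 1 − 6Σd² / [n(n²−1)] = 1 − 6×98 / (9×80)
  = 1 − 588/720 = 1 − 0.8167 ≈ 0.183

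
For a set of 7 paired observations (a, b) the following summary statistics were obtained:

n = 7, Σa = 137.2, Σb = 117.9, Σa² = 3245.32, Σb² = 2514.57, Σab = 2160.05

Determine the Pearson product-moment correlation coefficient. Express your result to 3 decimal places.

r = (nΣab − ΣaΣb) / √[(nΣa² − (Σa)²)(nΣb² − (Σb)²)]
Numerator: 7×2160.05 − 137.2×117.9 = -1055.53
Denominator: √[(22717.24 − 18823.84)(17601.99 − 13900.41)] = √[3893.4 × 3701.58] = 3796.2786
r = -1055.53 / 3796.2786 ≈ -0.278

-0.278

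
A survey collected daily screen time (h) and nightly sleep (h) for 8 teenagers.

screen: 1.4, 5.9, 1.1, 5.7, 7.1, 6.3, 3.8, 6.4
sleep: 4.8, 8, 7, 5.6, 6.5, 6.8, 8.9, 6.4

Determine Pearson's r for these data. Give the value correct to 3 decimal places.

0.135

n = 8, Σx = 37.7, Σy = 54, Σx² = 215.97, Σy² = 376.06, Σxy = 257.31
nΣxy − ΣxΣy = 2058.48 − 2035.8 = 22.68
nΣx² − (Σx)² = 1727.76 − 1421.29 = 306.47; nΣy² − (Σy)² = 3008.48 − 2916 = 92.48
r = 22.68 / √(306.47 × 92.48) = 22.68 / 168.3519 ≈ 0.135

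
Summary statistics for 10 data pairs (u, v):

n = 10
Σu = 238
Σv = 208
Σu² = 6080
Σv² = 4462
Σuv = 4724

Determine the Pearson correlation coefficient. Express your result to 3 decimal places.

-0.954

r = (nΣuv − ΣuΣv) / √[(nΣu² − (Σu)²)(nΣv² − (Σv)²)]
Numerator: 10×4724 − 238×208 = -2264
Denominator: √[(60800 − 56644)(44620 − 43264)] = √[4156 × 1356] = 2373.9284
r = -2264 / 2373.9284 ≈ -0.954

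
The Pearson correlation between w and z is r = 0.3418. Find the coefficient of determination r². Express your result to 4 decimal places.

0.1168

r² = (0.3418)² = 0.1168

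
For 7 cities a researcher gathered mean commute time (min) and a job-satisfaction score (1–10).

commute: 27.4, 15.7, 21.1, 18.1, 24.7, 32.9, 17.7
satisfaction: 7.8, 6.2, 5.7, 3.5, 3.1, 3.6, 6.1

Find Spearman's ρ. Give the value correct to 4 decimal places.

-0.2143

Rank commute: 6, 1, 4, 3, 5, 7, 2
Rank satisfaction: 7, 6, 4, 2, 1, 3, 5
d = rank(commute) − rank(satisfaction): -1, -5, 0, 1, 4, 4, -3; Σd² = 68
ρ = 1 − 6Σd² / [n(n²−1)] = 1 − 6×68 / (7×48) = 1 − 408/336 ≈ -0.2143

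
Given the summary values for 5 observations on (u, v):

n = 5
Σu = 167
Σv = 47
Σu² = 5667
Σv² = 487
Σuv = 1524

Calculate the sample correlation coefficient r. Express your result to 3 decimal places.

-0.721

r = (nΣuv − ΣuΣv) / √[(nΣu² − (Σu)²)(nΣv² − (Σv)²)]
Numerator: 5×1524 − 167×47 = -229
Denominator: √[(28335 − 27889)(2435 − 2209)] = √[446 × 226] = 317.4839
r = -229 / 317.4839 ≈ -0.721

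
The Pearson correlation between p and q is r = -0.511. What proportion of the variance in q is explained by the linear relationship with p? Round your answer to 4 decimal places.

0.2611

r² = (-0.511)² = 0.2611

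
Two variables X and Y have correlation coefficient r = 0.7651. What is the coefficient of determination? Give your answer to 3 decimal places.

r² = (0.7651)² = 0.585

0.585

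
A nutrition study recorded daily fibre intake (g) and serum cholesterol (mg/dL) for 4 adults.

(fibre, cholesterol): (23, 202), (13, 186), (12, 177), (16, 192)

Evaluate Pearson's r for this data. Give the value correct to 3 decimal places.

n = 4, Σx = 64, Σy = 757, Σx² = 1098, Σy² = 143593, Σxy = 12260
nΣxy − ΣxΣy = 49040 − 48448 = 592
nΣx² − (Σx)² = 4392 − 4096 = 296; nΣy² − (Σy)² = 574372 − 573049 = 1323
r = 592 / √(296 × 1323) = 592 / 625.7859 ≈ 0.946

0.946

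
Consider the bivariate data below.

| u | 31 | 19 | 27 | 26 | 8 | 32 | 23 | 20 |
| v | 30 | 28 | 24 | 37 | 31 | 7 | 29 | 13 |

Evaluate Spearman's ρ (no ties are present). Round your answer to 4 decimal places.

Rank u: 7, 2, 6, 5, 1, 8, 4, 3
Rank v: 6, 4, 3, 8, 7, 1, 5, 2
d = rank(u) − rank(v): 1, -2, 3, -3, -6, 7, -1, 1; Σd² = 110
ρ = 1 − 6Σd² / [n(n²−1)] = 1 − 6×110 / (8×63) = 1 − 660/504 ≈ -0.3095

-0.3095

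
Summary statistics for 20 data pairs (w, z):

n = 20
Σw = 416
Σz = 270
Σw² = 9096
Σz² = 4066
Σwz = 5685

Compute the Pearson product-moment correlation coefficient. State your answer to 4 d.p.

r = (nΣwz − ΣwΣz) / √[(nΣw² − (Σw)²)(nΣz² − (Σz)²)]
Numerator: 20×5685 − 416×270 = 1380
Denominator: √[(181920 − 173056)(81320 − 72900)] = √[8864 × 8420] = 8639.1481
r = 1380 / 8639.1481 ≈ 0.1597

0.1597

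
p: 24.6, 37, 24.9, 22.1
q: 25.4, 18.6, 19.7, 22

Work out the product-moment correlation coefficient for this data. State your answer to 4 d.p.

-0.6137

n = 4, Σp = 108.6, Σq = 85.7, Σp² = 3082.58, Σq² = 1863.21, Σpq = 2289.77
nΣpq − ΣpΣq = 9159.08 − 9307.02 = -147.94
nΣp² − (Σp)² = 12330.32 − 11793.96 = 536.36; nΣq² − (Σq)² = 7452.84 − 7344.49 = 108.35
r = -147.94 / √(536.36 × 108.35) = -147.94 / 241.0697 ≈ -0.6137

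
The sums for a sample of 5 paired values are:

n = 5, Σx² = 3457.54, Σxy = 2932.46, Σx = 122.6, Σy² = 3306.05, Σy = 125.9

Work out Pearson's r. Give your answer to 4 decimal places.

-0.6243

r = (nΣxy − ΣxΣy) / √[(nΣx² − (Σx)²)(nΣy² − (Σy)²)]
Numerator: 5×2932.46 − 122.6×125.9 = -773.04
Denominator: √[(17287.7 − 15030.76)(16530.25 − 15850.81)] = √[2256.94 × 679.44] = 1238.3276
r = -773.04 / 1238.3276 ≈ -0.6243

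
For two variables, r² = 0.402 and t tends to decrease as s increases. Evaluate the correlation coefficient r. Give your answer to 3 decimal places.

-0.634

|r| = √0.402 = 0.634
The association is negative, so r = −0.634.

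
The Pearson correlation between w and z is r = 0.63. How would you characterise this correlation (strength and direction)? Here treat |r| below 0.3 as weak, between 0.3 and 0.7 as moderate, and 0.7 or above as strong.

r = 0.63 > 0 so the relationship is positive.
|r| = 0.63, which falls in the moderate range.

moderate positive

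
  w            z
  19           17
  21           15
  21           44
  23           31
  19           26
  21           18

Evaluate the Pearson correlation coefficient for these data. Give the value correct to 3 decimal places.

0.316

n = 6, Σw = 124, Σz = 151, Σw² = 2574, Σz² = 4411, Σwz = 3147
nΣwz − ΣwΣz = 18882 − 18724 = 158
nΣw² − (Σw)² = 15444 − 15376 = 68; nΣz² − (Σz)² = 26466 − 22801 = 3665
r = 158 / √(68 × 3665) = 158 / 499.2194 ≈ 0.316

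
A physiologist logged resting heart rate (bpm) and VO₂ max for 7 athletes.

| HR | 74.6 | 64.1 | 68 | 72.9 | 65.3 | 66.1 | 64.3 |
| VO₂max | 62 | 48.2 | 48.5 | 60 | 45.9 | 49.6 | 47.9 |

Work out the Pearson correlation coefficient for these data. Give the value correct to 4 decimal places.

n = 7, Σx = 475.3, Σy = 362.1, Σx² = 32380.17, Σy² = 18980.87, Σxy = 24742.62
nΣxy − ΣxΣy = 173198.34 − 172106.13 = 1092.21
nΣx² − (Σx)² = 226661.19 − 225910.09 = 751.1; nΣy² − (Σy)² = 132866.09 − 131116.41 = 1749.68
r = 1092.21 / √(751.1 × 1749.68) = 1092.21 / 1146.3789 ≈ 0.9527

0.9527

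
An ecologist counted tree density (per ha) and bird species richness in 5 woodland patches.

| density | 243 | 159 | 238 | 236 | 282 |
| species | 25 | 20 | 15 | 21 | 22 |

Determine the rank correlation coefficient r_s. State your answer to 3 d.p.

0.600

Rank density: 4, 1, 3, 2, 5
Rank species: 5, 2, 1, 3, 4
d = rank(density) − rank(species): -1, -1, 2, -1, 1; Σd² = 8
ρ = 1 − 6Σd² / [n(n²−1)] = 1 − 6×8 / (5×24) = 1 − 48/120 ≈ 0.600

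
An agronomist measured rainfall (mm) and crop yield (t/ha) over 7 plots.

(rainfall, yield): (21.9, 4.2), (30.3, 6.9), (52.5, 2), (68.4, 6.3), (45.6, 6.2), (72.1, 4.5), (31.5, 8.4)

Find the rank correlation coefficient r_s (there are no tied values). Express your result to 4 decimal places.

-0.1786

Rank rainfall: 1, 2, 5, 6, 4, 7, 3
Rank yield: 2, 6, 1, 5, 4, 3, 7
d = rank(rainfall) − rank(yield): -1, -4, 4, 1, 0, 4, -4; Σd² = 66
ρ = 1 − 6Σd² / [n(n²−1)] = 1 − 6×66 / (7×48) = 1 − 396/336 ≈ -0.1786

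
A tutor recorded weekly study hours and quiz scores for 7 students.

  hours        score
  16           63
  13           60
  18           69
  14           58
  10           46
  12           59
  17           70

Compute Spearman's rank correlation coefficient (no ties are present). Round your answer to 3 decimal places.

Rank hours: 5, 3, 7, 4, 1, 2, 6
Rank score: 5, 4, 6, 2, 1, 3, 7
d = rank(hours) − rank(score): 0, -1, 1, 2, 0, -1, -1; Σd² = 8
ρ = 1 − 6Σd² / [n(n²−1)] = 1 − 6×8 / (7×48) = 1 − 48/336 ≈ 0.857

0.857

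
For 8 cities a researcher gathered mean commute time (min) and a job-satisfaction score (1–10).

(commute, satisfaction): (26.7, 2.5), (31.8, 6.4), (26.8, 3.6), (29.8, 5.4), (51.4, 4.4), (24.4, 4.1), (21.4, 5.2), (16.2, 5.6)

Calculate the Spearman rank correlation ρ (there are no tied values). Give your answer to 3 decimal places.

0.048

Rank commute: 4, 7, 5, 6, 8, 3, 2, 1
Rank satisfaction: 1, 8, 2, 6, 4, 3, 5, 7
d = rank(commute) − rank(satisfaction): 3, -1, 3, 0, 4, 0, -3, -6; Σd² = 80
ρ = 1 − 6Σd² / [n(n²−1)] = 1 − 6×80 / (8×63) = 1 − 480/504 ≈ 0.048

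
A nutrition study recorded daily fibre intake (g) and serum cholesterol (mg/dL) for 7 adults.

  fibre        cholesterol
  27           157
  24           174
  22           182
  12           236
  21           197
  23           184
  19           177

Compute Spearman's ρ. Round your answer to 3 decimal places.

Rank fibre: 7, 6, 4, 1, 3, 5, 2
Rank cholesterol: 1, 2, 4, 7, 6, 5, 3
d = rank(fibre) − rank(cholesterol): 6, 4, 0, -6, -3, 0, -1; Σd² = 98
ρ = 1 − 6Σd² / [n(n²−1)] = 1 − 6×98 / (7×48) = 1 − 588/336 ≈ -0.750

-0.750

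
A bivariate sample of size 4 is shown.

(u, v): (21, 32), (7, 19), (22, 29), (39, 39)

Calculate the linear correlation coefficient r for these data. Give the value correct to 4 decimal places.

0.9694

n = 4, Σu = 89, Σv = 119, Σu² = 2495, Σv² = 3747, Σuv = 2964
nΣuv − ΣuΣv = 11856 − 10591 = 1265
nΣu² − (Σu)² = 9980 − 7921 = 2059; nΣv² − (Σv)² = 14988 − 14161 = 827
r = 1265 / √(2059 × 827) = 1265 / 1304.9111 ≈ 0.9694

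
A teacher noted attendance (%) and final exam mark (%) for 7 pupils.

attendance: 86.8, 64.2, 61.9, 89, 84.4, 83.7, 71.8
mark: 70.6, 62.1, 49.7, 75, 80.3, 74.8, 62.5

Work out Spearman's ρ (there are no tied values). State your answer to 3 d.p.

Rank attendance: 6, 2, 1, 7, 5, 4, 3
Rank mark: 4, 2, 1, 6, 7, 5, 3
d = rank(attendance) − rank(mark): 2, 0, 0, 1, -2, -1, 0; Σd² = 10
ρ = 1 − 6Σd² / [n(n²−1)] = 1 − 6×10 / (7×48) = 1 − 60/336 ≈ 0.821

0.821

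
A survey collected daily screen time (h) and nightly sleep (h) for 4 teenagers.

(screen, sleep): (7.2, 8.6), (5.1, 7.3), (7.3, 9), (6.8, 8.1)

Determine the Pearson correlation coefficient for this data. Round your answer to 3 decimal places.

0.947

n = 4, Σx = 26.4, Σy = 33, Σx² = 177.38, Σy² = 273.86, Σxy = 219.93
nΣxy − ΣxΣy = 879.72 − 871.2 = 8.52
nΣx² − (Σx)² = 709.52 − 696.96 = 12.56; nΣy² − (Σy)² = 1095.44 − 1089 = 6.44
r = 8.52 / √(12.56 × 6.44) = 8.52 / 8.9937 ≈ 0.947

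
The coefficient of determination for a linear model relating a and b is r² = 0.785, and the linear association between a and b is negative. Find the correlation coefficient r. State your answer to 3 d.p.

|r| = √0.785 = 0.886
The association is negative, so r = −0.886.

-0.886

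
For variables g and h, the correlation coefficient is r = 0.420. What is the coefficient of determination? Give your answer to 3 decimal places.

0.176

r² = (0.420)² = 0.176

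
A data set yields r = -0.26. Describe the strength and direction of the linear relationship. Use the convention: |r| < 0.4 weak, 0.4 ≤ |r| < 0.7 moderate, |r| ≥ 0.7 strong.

r = -0.26 < 0 so the relationship is negative.
|r| = 0.26, which falls in the weak range.

weak negative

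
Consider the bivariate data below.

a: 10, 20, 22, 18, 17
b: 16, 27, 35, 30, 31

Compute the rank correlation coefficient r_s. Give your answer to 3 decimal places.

Rank a: 1, 4, 5, 3, 2
Rank b: 1, 2, 5, 3, 4
d = rank(a) − rank(b): 0, 2, 0, 0, -2; Σd² = 8
ρ = 1 − 6Σd² / [n(n²−1)] = 1 − 6×8 / (5×24) = 1 − 48/120 ≈ 0.600

0.600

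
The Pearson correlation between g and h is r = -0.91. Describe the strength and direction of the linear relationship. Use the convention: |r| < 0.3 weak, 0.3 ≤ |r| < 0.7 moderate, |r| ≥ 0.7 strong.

strong negative

r = -0.91 < 0 so the relationship is negative.
|r| = 0.91, which falls in the strong range.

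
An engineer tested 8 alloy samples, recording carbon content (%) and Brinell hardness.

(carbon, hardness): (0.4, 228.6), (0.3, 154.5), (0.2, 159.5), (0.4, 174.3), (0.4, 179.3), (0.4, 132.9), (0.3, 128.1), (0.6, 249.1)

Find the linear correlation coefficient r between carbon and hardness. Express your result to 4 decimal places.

n = 8, Σx = 3, Σy = 1406.3, Σx² = 1.22, Σy² = 260220.27, Σxy = 552.18
nΣxy − ΣxΣy = 4417.44 − 4218.9 = 198.54
nΣx² − (Σx)² = 9.76 − 9 = 0.76; nΣy² − (Σy)² = 2081762.16 − 1977679.69 = 104082.47
r = 198.54 / √(0.76 × 104082.47) = 198.54 / 281.2520 ≈ 0.7059

0.7059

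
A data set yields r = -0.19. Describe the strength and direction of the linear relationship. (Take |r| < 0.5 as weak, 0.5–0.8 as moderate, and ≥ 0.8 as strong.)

weak negative

r = -0.19 < 0 so the relationship is negative.
|r| = 0.19, which falls in the weak range.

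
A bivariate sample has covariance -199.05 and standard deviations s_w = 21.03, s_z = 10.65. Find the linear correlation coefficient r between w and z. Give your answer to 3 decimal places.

r = Cov(w,z) / (s_w · s_z) = -199.05 / (21.03 × 10.65)
  = -199.05 / 223.9695 ≈ -0.889

-0.889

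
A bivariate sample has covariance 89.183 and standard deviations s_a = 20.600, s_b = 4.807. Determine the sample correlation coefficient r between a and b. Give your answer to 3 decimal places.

0.901

r = Cov(a,b) / (s_a · s_b) = 89.183 / (20.600 × 4.807)
  = 89.183 / 99.0242 ≈ 0.901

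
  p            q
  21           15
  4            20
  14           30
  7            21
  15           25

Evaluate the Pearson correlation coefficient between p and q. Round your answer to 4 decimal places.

-0.1130

n = 5, Σp = 61, Σq = 111, Σp² = 927, Σq² = 2591, Σpq = 1337
nΣpq − ΣpΣq = 6685 − 6771 = -86
nΣp² − (Σp)² = 4635 − 3721 = 914; nΣq² − (Σq)² = 12955 − 12321 = 634
r = -86 / √(914 × 634) = -86 / 761.2332 ≈ -0.1130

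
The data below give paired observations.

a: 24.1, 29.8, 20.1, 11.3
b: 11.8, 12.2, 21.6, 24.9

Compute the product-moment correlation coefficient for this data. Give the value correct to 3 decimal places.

n = 4, Σa = 85.3, Σb = 70.5, Σa² = 2000.55, Σb² = 1374.65, Σab = 1363.47
nΣab − ΣaΣb = 5453.88 − 6013.65 = -559.77
nΣa² − (Σa)² = 8002.2 − 7276.09 = 726.11; nΣb² − (Σb)² = 5498.6 − 4970.25 = 528.35
r = -559.77 / √(726.11 × 528.35) = -559.77 / 619.3870 ≈ -0.904

-0.904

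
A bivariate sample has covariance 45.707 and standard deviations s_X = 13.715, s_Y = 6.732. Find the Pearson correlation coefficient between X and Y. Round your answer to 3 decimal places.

r = Cov(X,Y) / (s_X · s_Y) = 45.707 / (13.715 × 6.732)
  = 45.707 / 92.3294 ≈ 0.495

0.495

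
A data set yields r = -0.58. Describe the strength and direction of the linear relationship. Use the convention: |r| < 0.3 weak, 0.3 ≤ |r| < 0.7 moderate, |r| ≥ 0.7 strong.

r = -0.58 < 0 so the relationship is negative.
|r| = 0.58, which falls in the moderate range.

moderate negative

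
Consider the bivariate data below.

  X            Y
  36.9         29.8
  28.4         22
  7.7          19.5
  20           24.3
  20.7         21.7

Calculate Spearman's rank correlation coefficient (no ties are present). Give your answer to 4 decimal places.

0.7000

Rank X: 5, 4, 1, 2, 3
Rank Y: 5, 3, 1, 4, 2
d = rank(X) − rank(Y): 0, 1, 0, -2, 1; Σd² = 6
ρ = 1 − 6Σd² / [n(n²−1)] = 1 − 6×6 / (5×24) = 1 − 36/120 ≈ 0.7000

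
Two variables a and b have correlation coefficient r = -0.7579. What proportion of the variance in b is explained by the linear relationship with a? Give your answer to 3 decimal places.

0.574

r² = (-0.7579)² = 0.574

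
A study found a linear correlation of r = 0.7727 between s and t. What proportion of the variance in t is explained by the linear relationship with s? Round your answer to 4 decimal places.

r² = (0.7727)² = 0.5971

0.5971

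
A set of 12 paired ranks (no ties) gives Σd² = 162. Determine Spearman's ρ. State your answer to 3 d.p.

ρ = 1 − 6Σd² / [n(n²−1)] = 1 − 6×162 / (12×143)
  = 1 − 972/1716 = 1 − 0.5664 ≈ 0.434

0.434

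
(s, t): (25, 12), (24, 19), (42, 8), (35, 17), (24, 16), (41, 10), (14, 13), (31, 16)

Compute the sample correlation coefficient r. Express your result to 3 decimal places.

-0.458

n = 8, Σs = 236, Σt = 111, Σs² = 7604, Σt² = 1639, Σst = 3159
nΣst − ΣsΣt = 25272 − 26196 = -924
nΣs² − (Σs)² = 60832 − 55696 = 5136; nΣt² − (Σt)² = 13112 − 12321 = 791
r = -924 / √(5136 × 791) = -924 / 2015.5833 ≈ -0.458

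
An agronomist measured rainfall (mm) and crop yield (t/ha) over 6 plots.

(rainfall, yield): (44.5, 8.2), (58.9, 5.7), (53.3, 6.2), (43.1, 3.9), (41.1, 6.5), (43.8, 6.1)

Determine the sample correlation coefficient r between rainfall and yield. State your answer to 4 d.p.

-0.0650

n = 6, Σx = 284.7, Σy = 36.6, Σx² = 13755.61, Σy² = 232.84, Σxy = 1733.51
nΣxy − ΣxΣy = 10401.06 − 10420.02 = -18.96
nΣx² − (Σx)² = 82533.66 − 81054.09 = 1479.57; nΣy² − (Σy)² = 1397.04 − 1339.56 = 57.48
r = -18.96 / √(1479.57 × 57.48) = -18.96 / 291.6259 ≈ -0.0650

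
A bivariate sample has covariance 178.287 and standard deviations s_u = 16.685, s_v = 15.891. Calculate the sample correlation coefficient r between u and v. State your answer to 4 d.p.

r = Cov(u,v) / (s_u · s_v) = 178.287 / (16.685 × 15.891)
  = 178.287 / 265.1413 ≈ 0.6724

0.6724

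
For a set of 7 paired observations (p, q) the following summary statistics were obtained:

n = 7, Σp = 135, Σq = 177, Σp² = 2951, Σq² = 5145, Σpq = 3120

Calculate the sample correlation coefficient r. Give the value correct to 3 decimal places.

-0.609

r = (nΣpq − ΣpΣq) / √[(nΣp² − (Σp)²)(nΣq² − (Σq)²)]
Numerator: 7×3120 − 135×177 = -2055
Denominator: √[(20657 − 18225)(36015 − 31329)] = √[2432 × 4686] = 3375.8483
r = -2055 / 3375.8483 ≈ -0.609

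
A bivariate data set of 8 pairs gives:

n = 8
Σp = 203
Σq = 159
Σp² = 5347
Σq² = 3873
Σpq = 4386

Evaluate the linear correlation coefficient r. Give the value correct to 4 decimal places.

r = (nΣpq − ΣpΣq) / √[(nΣp² − (Σp)²)(nΣq² − (Σq)²)]
Numerator: 8×4386 − 203×159 = 2811
Denominator: √[(42776 − 41209)(30984 − 25281)] = √[1567 × 5703] = 2989.4148
r = 2811 / 2989.4148 ≈ 0.9403

0.9403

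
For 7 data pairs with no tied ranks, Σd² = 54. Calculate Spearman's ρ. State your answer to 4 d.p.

ρ = 1 − 6Σd² / [n(n²−1)] = 1 − 6×54 / (7×48)
  = 1 − 324/336 = 1 − 0.96429 ≈ 0.0357

0.0357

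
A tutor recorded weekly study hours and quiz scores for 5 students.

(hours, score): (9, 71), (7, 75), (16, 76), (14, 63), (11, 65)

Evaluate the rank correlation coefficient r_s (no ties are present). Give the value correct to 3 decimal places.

0.000

Rank hours: 2, 1, 5, 4, 3
Rank score: 3, 4, 5, 1, 2
d = rank(hours) − rank(score): -1, -3, 0, 3, 1; Σd² = 20
ρ = 1 − 6Σd² / [n(n²−1)] = 1 − 6×20 / (5×24) = 1 − 120/120 ≈ 0.000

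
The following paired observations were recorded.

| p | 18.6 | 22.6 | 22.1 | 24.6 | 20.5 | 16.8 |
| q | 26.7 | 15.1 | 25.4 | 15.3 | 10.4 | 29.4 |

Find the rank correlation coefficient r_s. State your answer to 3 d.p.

Rank p: 2, 5, 4, 6, 3, 1
Rank q: 5, 2, 4, 3, 1, 6
d = rank(p) − rank(q): -3, 3, 0, 3, 2, -5; Σd² = 56
ρ = 1 − 6Σd² / [n(n²−1)] = 1 − 6×56 / (6×35) = 1 − 336/210 ≈ -0.600

-0.600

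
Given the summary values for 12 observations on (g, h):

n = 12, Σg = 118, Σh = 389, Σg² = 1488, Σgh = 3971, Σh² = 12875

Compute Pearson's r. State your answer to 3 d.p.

0.495

r = (nΣgh − ΣgΣh) / √[(nΣg² − (Σg)²)(nΣh² − (Σh)²)]
Numerator: 12×3971 − 118×389 = 1750
Denominator: √[(17856 − 13924)(154500 − 151321)] = √[3932 × 3179] = 3535.5096
r = 1750 / 3535.5096 ≈ 0.495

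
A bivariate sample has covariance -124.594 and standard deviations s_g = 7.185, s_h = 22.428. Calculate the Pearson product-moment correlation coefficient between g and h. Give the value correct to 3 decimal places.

r = Cov(g,h) / (s_g · s_h) = -124.594 / (7.185 × 22.428)
  = -124.594 / 161.1452 ≈ -0.773

-0.773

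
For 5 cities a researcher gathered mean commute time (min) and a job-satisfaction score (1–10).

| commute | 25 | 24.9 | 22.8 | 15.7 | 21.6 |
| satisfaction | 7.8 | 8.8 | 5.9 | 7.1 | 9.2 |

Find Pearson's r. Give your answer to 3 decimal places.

n = 5, Σx = 110, Σy = 38.8, Σx² = 2477.9, Σy² = 308.14, Σxy = 858.83
nΣxy − ΣxΣy = 4294.15 − 4268 = 26.15
nΣx² − (Σx)² = 12389.5 − 12100 = 289.5; nΣy² − (Σy)² = 1540.7 − 1505.44 = 35.26
r = 26.15 / √(289.5 × 35.26) = 26.15 / 101.0335 ≈ 0.259

0.259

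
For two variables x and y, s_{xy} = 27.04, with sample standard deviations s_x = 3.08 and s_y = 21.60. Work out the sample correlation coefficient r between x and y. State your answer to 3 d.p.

r = Cov(x,y) / (s_x · s_y) = 27.04 / (3.08 × 21.60)
  = 27.04 / 66.5280 ≈ 0.406

0.406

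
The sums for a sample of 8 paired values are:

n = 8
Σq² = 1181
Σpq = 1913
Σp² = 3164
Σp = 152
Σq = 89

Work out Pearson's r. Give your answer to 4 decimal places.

r = (nΣpq − ΣpΣq) / √[(nΣp² − (Σp)²)(nΣq² − (Σq)²)]
Numerator: 8×1913 − 152×89 = 1776
Denominator: √[(25312 − 23104)(9448 − 7921)] = √[2208 × 1527] = 1836.1961
r = 1776 / 1836.1961 ≈ 0.9672

0.9672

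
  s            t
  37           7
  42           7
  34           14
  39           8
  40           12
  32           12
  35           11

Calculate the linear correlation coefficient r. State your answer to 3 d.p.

-0.620

n = 7, Σs = 259, Σt = 71, Σs² = 9659, Σt² = 767, Σst = 2590
nΣst − ΣsΣt = 18130 − 18389 = -259
nΣs² − (Σs)² = 67613 − 67081 = 532; nΣt² − (Σt)² = 5369 − 5041 = 328
r = -259 / √(532 × 328) = -259 / 417.7272 ≈ -0.620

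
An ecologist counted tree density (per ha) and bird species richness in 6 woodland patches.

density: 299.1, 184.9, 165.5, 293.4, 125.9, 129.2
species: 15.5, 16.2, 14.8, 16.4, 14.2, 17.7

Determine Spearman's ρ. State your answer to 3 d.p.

0.257

Rank density: 6, 4, 3, 5, 1, 2
Rank species: 3, 4, 2, 5, 1, 6
d = rank(density) − rank(species): 3, 0, 1, 0, 0, -4; Σd² = 26
ρ = 1 − 6Σd² / [n(n²−1)] = 1 − 6×26 / (6×35) = 1 − 156/210 ≈ 0.257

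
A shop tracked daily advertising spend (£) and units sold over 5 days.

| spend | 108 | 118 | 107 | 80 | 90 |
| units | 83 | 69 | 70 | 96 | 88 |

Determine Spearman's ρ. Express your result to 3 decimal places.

Rank spend: 4, 5, 3, 1, 2
Rank units: 3, 1, 2, 5, 4
d = rank(spend) − rank(units): 1, 4, 1, -4, -2; Σd² = 38
ρ = 1 − 6Σd² / [n(n²−1)] = 1 − 6×38 / (5×24) = 1 − 228/120 ≈ -0.900

-0.900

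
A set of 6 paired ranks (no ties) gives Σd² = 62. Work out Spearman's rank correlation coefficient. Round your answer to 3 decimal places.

ρ = 1 − 6Σd² / [n(n²−1)] = 1 − 6×62 / (6×35)
  = 1 − 372/210 = 1 − 1.7714 ≈ -0.771

-0.771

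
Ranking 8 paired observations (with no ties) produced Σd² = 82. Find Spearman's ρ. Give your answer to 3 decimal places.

0.024

ρ = 1 − 6Σd² / [n(n²−1)] = 1 − 6×82 / (8×63)
  = 1 − 492/504 = 1 − 0.9762 ≈ 0.024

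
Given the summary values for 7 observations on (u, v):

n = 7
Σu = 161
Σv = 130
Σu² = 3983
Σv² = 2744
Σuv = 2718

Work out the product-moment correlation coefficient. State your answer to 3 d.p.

-0.895

r = (nΣuv − ΣuΣv) / √[(nΣu² − (Σu)²)(nΣv² − (Σv)²)]
Numerator: 7×2718 − 161×130 = -1904
Denominator: √[(27881 − 25921)(19208 − 16900)] = √[1960 × 2308] = 2126.8944
r = -1904 / 2126.8944 ≈ -0.895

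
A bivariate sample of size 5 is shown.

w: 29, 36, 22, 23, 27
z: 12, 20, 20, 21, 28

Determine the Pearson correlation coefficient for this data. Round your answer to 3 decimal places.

n = 5, Σw = 137, Σz = 101, Σw² = 3879, Σz² = 2169, Σwz = 2747
nΣwz − ΣwΣz = 13735 − 13837 = -102
nΣw² − (Σw)² = 19395 − 18769 = 626; nΣz² − (Σz)² = 10845 − 10201 = 644
r = -102 / √(626 × 644) = -102 / 634.9362 ≈ -0.161

-0.161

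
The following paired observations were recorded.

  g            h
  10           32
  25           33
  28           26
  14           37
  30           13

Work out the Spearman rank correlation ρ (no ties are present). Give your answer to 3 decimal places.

Rank g: 1, 3, 4, 2, 5
Rank h: 3, 4, 2, 5, 1
d = rank(g) − rank(h): -2, -1, 2, -3, 4; Σd² = 34
ρ = 1 − 6Σd² / [n(n²−1)] = 1 − 6×34 / (5×24) = 1 − 204/120 ≈ -0.700

-0.700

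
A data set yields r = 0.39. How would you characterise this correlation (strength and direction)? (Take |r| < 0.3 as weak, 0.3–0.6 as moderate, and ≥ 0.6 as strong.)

moderate positive

r = 0.39 > 0 so the relationship is positive.
|r| = 0.39, which falls in the moderate range.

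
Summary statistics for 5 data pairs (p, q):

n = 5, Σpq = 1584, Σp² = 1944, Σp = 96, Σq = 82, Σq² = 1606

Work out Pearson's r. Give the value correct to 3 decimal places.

r = (nΣpq − ΣpΣq) / √[(nΣp² − (Σp)²)(nΣq² − (Σq)²)]
Numerator: 5×1584 − 96×82 = 48
Denominator: √[(9720 − 9216)(8030 − 6724)] = √[504 × 1306] = 811.3101
r = 48 / 811.3101 ≈ 0.059

0.059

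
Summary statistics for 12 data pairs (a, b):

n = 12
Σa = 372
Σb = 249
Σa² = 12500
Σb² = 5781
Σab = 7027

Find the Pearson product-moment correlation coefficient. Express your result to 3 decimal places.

r = (nΣab − ΣaΣb) / √[(nΣa² − (Σa)²)(nΣb² − (Σb)²)]
Numerator: 12×7027 − 372×249 = -8304
Denominator: √[(150000 − 138384)(69372 − 62001)] = √[11616 × 7371] = 9253.1906
r = -8304 / 9253.1906 ≈ -0.897

-0.897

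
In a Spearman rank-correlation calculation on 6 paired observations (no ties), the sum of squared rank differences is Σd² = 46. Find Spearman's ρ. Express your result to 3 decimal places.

-0.314

ρ = 1 − 6Σd² / [n(n²−1)] = 1 − 6×46 / (6×35)
  = 1 − 276/210 = 1 − 1.3143 ≈ -0.314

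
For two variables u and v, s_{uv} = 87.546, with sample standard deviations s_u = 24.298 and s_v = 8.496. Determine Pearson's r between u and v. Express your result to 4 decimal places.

r = Cov(u,v) / (s_u · s_v) = 87.546 / (24.298 × 8.496)
  = 87.546 / 206.4358 ≈ 0.4241

0.4241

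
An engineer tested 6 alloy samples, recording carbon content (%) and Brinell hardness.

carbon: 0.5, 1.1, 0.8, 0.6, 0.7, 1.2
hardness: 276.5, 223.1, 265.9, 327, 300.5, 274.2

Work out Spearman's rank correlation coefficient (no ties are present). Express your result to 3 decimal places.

-0.657

Rank carbon: 1, 5, 4, 2, 3, 6
Rank hardness: 4, 1, 2, 6, 5, 3
d = rank(carbon) − rank(hardness): -3, 4, 2, -4, -2, 3; Σd² = 58
ρ = 1 − 6Σd² / [n(n²−1)] = 1 − 6×58 / (6×35) = 1 − 348/210 ≈ -0.657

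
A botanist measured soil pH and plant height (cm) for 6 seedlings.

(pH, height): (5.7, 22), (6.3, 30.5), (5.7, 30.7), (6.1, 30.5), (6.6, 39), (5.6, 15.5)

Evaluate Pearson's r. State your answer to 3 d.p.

n = 6, Σx = 36, Σy = 168.2, Σx² = 216.8, Σy² = 5048.24, Σxy = 1022.79
nΣxy − ΣxΣy = 6136.74 − 6055.2 = 81.54
nΣx² − (Σx)² = 1300.8 − 1296 = 4.8; nΣy² − (Σy)² = 30289.44 − 28291.24 = 1998.2
r = 81.54 / √(4.8 × 1998.2) = 81.54 / 97.9355 ≈ 0.833

0.833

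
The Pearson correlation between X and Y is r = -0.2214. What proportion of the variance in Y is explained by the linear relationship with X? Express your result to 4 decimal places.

0.0490

r² = (-0.2214)² = 0.0490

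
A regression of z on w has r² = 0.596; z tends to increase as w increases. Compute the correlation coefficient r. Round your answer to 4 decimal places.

0.7720

|r| = √0.596 = 0.7720
The association is positive, so r = 0.7720.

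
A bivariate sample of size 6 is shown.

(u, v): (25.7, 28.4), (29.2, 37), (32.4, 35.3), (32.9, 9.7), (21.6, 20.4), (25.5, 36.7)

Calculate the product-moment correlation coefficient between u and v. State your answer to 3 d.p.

n = 6, Σu = 167.3, Σv = 167.5, Σu² = 4762.11, Σv² = 5278.79, Σuv = 4649.62
nΣuv − ΣuΣv = 27897.72 − 28022.75 = -125.03
nΣu² − (Σu)² = 28572.66 − 27989.29 = 583.37; nΣv² − (Σv)² = 31672.74 − 28056.25 = 3616.49
r = -125.03 / √(583.37 × 3616.49) = -125.03 / 1452.4985 ≈ -0.086

-0.086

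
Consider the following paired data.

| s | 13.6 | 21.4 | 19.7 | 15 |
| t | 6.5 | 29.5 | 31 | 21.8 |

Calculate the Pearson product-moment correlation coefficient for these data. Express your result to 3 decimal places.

0.880

n = 4, Σs = 69.7, Σt = 88.8, Σs² = 1256.01, Σt² = 2348.74, Σst = 1657.4
nΣst − ΣsΣt = 6629.6 − 6189.36 = 440.24
nΣs² − (Σs)² = 5024.04 − 4858.09 = 165.95; nΣt² − (Σt)² = 9394.96 − 7885.44 = 1509.52
r = 440.24 / √(165.95 × 1509.52) = 440.24 / 500.5046 ≈ 0.880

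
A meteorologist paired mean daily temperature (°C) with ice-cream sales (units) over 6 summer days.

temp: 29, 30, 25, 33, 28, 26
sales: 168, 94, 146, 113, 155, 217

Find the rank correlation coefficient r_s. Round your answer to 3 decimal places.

Rank temp: 4, 5, 1, 6, 3, 2
Rank sales: 5, 1, 3, 2, 4, 6
d = rank(temp) − rank(sales): -1, 4, -2, 4, -1, -4; Σd² = 54
ρ = 1 − 6Σd² / [n(n²−1)] = 1 − 6×54 / (6×35) = 1 − 324/210 ≈ -0.543

-0.543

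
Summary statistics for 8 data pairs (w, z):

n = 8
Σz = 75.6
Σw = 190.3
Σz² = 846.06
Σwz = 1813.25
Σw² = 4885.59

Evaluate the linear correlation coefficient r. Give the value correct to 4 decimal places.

0.0686

r = (nΣwz − ΣwΣz) / √[(nΣw² − (Σw)²)(nΣz² − (Σz)²)]
Numerator: 8×1813.25 − 190.3×75.6 = 119.32
Denominator: √[(39084.72 − 36214.09)(6768.48 − 5715.36)] = √[2870.63 × 1053.12] = 1738.7116
r = 119.32 / 1738.7116 ≈ 0.0686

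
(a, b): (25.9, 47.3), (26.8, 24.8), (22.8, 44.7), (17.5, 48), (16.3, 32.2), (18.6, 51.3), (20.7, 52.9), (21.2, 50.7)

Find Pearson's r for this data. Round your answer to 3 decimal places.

-0.266

n = 8, Σa = 169.8, Σb = 351.9, Σa² = 3704.72, Σb² = 16191.85, Σab = 7397.78
nΣab − ΣaΣb = 59182.24 − 59752.62 = -570.38
nΣa² − (Σa)² = 29637.76 − 28832.04 = 805.72; nΣb² − (Σb)² = 129534.8 − 123833.61 = 5701.19
r = -570.38 / √(805.72 × 5701.19) = -570.38 / 2143.2599 ≈ -0.266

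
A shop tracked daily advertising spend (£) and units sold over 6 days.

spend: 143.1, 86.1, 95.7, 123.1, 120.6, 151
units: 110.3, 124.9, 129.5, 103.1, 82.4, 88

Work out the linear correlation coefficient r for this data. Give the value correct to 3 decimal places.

-0.698

n = 6, Σx = 719.6, Σy = 638.2, Σx² = 89548.28, Σy² = 69699.72, Σxy = 74848.02
nΣxy − ΣxΣy = 449088.12 − 459248.72 = -10160.6
nΣx² − (Σx)² = 537289.68 − 517824.16 = 19465.52; nΣy² − (Σy)² = 418198.32 − 407299.24 = 10899.08
r = -10160.6 / √(19465.52 × 10899.08) = -10160.6 / 14565.5848 ≈ -0.698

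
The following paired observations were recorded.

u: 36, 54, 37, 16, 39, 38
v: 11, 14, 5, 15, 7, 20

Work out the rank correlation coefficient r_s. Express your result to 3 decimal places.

Rank u: 2, 6, 3, 1, 5, 4
Rank v: 3, 4, 1, 5, 2, 6
d = rank(u) − rank(v): -1, 2, 2, -4, 3, -2; Σd² = 38
ρ = 1 − 6Σd² / [n(n²−1)] = 1 − 6×38 / (6×35) = 1 − 228/210 ≈ -0.086

-0.086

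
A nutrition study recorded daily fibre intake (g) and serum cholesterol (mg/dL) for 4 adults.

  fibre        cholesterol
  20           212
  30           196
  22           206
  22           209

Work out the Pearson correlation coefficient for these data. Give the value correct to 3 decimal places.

-0.979

n = 4, Σx = 94, Σy = 823, Σx² = 2268, Σy² = 169477, Σxy = 19250
nΣxy − ΣxΣy = 77000 − 77362 = -362
nΣx² − (Σx)² = 9072 − 8836 = 236; nΣy² − (Σy)² = 677908 − 677329 = 579
r = -362 / √(236 × 579) = -362 / 369.6539 ≈ -0.979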